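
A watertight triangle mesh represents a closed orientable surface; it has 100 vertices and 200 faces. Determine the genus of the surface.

Every face is a triangle, so 2E = 3·200 = 600, giving E = 300.
χ = V − E + F = 100 − 300 + 200 = 0.
For a closed orientable surface χ = 2 − 2g, so g = (2 − (0))/2 = 1.

1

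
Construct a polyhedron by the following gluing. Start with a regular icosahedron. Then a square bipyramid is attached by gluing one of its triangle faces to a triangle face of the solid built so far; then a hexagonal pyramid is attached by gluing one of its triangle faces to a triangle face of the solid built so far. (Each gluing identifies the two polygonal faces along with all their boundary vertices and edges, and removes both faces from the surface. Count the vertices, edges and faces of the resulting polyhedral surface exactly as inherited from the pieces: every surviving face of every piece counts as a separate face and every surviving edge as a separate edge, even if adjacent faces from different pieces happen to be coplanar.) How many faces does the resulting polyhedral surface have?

A regular icosahedron: V=12, E=30, F=20.
Attach a square bipyramid (V=6, E=12, F=8) along a 3-gon: merge 3 vertices and 3 edges, delete both glued faces → V=15, E=39, F=26.
Attach a hexagonal pyramid (V=7, E=12, F=7) along a 3-gon: merge 3 vertices and 3 edges, delete both glued faces → V=19, E=48, F=31.
Check: V − E + F = 19 − 48 + 31 = 2.

31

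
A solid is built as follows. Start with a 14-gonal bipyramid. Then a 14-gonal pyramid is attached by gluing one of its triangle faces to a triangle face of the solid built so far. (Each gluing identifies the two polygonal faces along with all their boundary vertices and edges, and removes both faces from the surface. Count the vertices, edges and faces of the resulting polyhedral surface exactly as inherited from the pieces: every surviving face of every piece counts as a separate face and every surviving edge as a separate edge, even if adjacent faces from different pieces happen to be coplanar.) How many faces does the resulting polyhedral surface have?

A 14-gonal bipyramid: V=16, E=42, F=28.
Attach a 14-gonal pyramid (V=15, E=28, F=15) along a 3-gon: merge 3 vertices and 3 edges, delete both glued faces → V=28, E=67, F=41.
Check: V − E + F = 28 − 67 + 41 = 2.

41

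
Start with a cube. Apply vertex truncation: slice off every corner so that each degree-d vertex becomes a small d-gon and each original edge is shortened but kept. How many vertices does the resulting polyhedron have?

24

The base solid has V = 8, E = 12, F = 6.
Truncation replaces each original edge-end by a new vertex, so V′ = 2E = 24.
Each original edge survives, and each old vertex of degree d contributes d new edges; summing degrees gives Σd = 2E, so E′ = E + 2E = 3E = 36.
Each original face survives and each original vertex becomes one new face: F′ = F + V = 14.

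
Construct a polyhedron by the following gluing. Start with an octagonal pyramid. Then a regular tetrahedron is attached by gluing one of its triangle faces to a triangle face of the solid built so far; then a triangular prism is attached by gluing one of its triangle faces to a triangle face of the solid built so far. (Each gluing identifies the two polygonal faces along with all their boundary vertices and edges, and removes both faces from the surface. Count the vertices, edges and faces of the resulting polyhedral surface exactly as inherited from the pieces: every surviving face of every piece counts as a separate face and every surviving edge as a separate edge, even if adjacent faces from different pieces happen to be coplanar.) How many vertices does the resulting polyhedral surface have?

13

An octagonal pyramid: V=9, E=16, F=9.
Attach a regular tetrahedron (V=4, E=6, F=4) along a 3-gon: merge 3 vertices and 3 edges, delete both glued faces → V=10, E=19, F=11.
Attach a triangular prism (V=6, E=9, F=5) along a 3-gon: merge 3 vertices and 3 edges, delete both glued faces → V=13, E=25, F=14.
Check: V − E + F = 13 − 25 + 14 = 2.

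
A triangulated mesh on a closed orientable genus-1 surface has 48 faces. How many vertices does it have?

χ = 2 − 2·1 = 0, and every face is a triangle so 3F = 2E.
E = 3·48/2 = 72. Then V = 0 + E − F = 0 + 72 − 48 = 24.

24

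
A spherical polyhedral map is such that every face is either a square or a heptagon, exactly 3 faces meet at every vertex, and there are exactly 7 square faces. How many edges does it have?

21

Let x be the number of heptagons; then F = 7 + x.
Edge–face incidences: 2E = 4·7 + 7·x = 28 + 7x.
Every vertex has degree 3, so 3V = 2E.
Euler: V − E + F = 2 ⇒ (2E)/3 − E + (7 + x) = 2.
Multiply by 6: 2·(2E) − 3·(2E) + 6·(7 + x) = 12, i.e. 42 + 6x − (28 + 7x) = 12.
Collecting terms: −x + 14 = 12, so −x = −2, so x = 2.
Then 2E = 28 + 7·2 = 42, so E = 21, V = 2E/3 = 14, F = 7 + 2 = 9.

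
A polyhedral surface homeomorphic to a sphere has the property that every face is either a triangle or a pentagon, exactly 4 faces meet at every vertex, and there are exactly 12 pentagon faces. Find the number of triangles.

Let x be the number of triangles; then F = 12 + x.
Edge–face incidences: 2E = 5·12 + 3·x = 60 + 3x.
Every vertex has degree 4, so 4V = 2E.
Euler: V − E + F = 2 ⇒ (2E)/4 − E + (12 + x) = 2.
Multiply by 8: 2·(2E) − 4·(2E) + 8·(12 + x) = 16, i.e. 96 + 8x − 2·(60 + 3x) = 16.
Collecting terms: 2x − 24 = 16, so 2x = 40, so x = 20.
Then 2E = 60 + 3·20 = 120, so E = 60, V = 2E/4 = 30, F = 12 + 20 = 32.

20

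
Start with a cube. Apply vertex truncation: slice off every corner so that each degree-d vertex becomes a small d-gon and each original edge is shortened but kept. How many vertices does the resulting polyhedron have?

24

The base solid has V = 8, E = 12, F = 6.
Truncation replaces each original edge-end by a new vertex, so V′ = 2E = 24.
Each original edge survives, and each old vertex of degree d contributes d new edges; summing degrees gives Σd = 2E, so E′ = E + 2E = 3E = 36.
Each original face survives and each original vertex becomes one new face: F′ = F + V = 14.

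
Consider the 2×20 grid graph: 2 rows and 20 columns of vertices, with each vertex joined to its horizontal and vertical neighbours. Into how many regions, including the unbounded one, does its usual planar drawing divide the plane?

The grid has V = 2·20 = 40 vertices and E = 2·19 + 20·1 = 58 edges.
F = 2 − V + E = 2 − 40 + 58 = 20.

20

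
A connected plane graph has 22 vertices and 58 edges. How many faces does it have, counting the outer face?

Euler's formula for a connected plane graph: V − E + F = 2, so F = 2 − 22 + 58 = 38.

38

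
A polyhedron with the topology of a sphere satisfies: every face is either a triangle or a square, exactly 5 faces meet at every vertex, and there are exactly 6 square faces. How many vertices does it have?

24

Let x be the number of triangles; then F = 6 + x.
Edge–face incidences: 2E = 4·6 + 3·x = 24 + 3x.
Every vertex has degree 5, so 5V = 2E.
Euler: V − E + F = 2 ⇒ (2E)/5 − E + (6 + x) = 2.
Multiply by 10: 2·(2E) − 5·(2E) + 10·(6 + x) = 20, i.e. 60 + 10x − 3·(24 + 3x) = 20.
Collecting terms: x − 12 = 20, so x = 32.
Then 2E = 24 + 3·32 = 120, so E = 60, V = 2E/5 = 24, F = 6 + 32 = 38.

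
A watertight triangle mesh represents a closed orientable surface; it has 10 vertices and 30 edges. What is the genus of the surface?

Every face is a triangle and each edge borders two faces, so 3F = 2·30, giving F = 20.
χ = V − E + F = 10 − 30 + 20 = 0.
For a closed orientable surface χ = 2 − 2g, so g = (2 − (0))/2 = 1.

1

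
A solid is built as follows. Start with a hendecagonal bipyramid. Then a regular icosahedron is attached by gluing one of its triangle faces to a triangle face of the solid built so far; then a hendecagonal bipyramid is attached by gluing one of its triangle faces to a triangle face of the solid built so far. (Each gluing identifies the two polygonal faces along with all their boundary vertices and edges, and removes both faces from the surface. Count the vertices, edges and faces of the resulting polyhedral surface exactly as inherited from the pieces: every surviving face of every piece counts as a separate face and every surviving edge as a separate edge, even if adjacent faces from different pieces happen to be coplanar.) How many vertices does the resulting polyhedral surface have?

A hendecagonal bipyramid: V=13, E=33, F=22.
Attach a regular icosahedron (V=12, E=30, F=20) along a 3-gon: merge 3 vertices and 3 edges, delete both glued faces → V=22, E=60, F=40.
Attach a hendecagonal bipyramid (V=13, E=33, F=22) along a 3-gon: merge 3 vertices and 3 edges, delete both glued faces → V=32, E=90, F=60.
Check: V − E + F = 32 − 90 + 60 = 2.

32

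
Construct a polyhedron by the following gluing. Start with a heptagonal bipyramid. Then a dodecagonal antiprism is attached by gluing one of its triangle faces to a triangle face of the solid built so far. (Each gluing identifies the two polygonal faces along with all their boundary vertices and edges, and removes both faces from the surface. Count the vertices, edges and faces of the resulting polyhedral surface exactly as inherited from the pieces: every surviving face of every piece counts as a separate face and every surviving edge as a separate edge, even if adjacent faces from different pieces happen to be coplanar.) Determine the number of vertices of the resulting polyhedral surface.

A heptagonal bipyramid: V=9, E=21, F=14.
Attach a dodecagonal antiprism (V=24, E=48, F=26) along a 3-gon: merge 3 vertices and 3 edges, delete both glued faces → V=30, E=66, F=38.
Check: V − E + F = 30 − 66 + 38 = 2.

30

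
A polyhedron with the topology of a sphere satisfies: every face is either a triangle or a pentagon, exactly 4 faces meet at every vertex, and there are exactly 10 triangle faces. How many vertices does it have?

10

Let x be the number of pentagons; then F = 10 + x.
Edge–face incidences: 2E = 3·10 + 5·x = 30 + 5x.
Every vertex has degree 4, so 4V = 2E.
Euler: V − E + F = 2 ⇒ (2E)/4 − E + (10 + x) = 2.
Multiply by 8: 2·(2E) − 4·(2E) + 8·(10 + x) = 16, i.e. 80 + 8x − 2·(30 + 5x) = 16.
Collecting terms: −2x + 20 = 16, so −2x = −4, so x = 2.
Then 2E = 30 + 5·2 = 40, so E = 20, V = 2E/4 = 10, F = 10 + 2 = 12.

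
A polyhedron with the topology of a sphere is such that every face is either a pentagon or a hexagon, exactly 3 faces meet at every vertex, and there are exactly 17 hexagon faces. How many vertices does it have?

Let x be the number of pentagons; then F = 17 + x.
Edge–face incidences: 2E = 6·17 + 5·x = 102 + 5x.
Every vertex has degree 3, so 3V = 2E.
Euler: V − E + F = 2 ⇒ (2E)/3 − E + (17 + x) = 2.
Multiply by 6: 2·(2E) − 3·(2E) + 6·(17 + x) = 12, i.e. 102 + 6x − (102 + 5x) = 12.
Collecting terms: x = 12.
Then 2E = 102 + 5·12 = 162, so E = 81, V = 2E/3 = 54, F = 17 + 12 = 29.

54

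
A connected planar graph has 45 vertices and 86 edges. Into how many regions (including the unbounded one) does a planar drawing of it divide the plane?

Euler's formula for a connected plane graph: V − E + F = 2, so F = 2 − 45 + 86 = 43.

43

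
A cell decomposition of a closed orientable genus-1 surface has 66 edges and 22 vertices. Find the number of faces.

44

For a closed orientable surface of genus 1, χ = 2 − 2·1 = 0.
F = 0 − V + E = 0 − 22 + 66 = 44.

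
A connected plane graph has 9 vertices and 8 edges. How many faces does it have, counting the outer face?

1

Euler's formula for a connected plane graph: V − E + F = 2, so F = 2 − 9 + 8 = 1.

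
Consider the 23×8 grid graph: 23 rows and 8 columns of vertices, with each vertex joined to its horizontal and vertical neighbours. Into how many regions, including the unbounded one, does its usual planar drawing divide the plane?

155

The grid has V = 23·8 = 184 vertices and E = 23·7 + 8·22 = 337 edges.
F = 2 − V + E = 2 − 184 + 337 = 155.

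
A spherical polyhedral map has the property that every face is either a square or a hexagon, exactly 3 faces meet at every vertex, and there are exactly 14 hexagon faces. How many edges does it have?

54

Let x be the number of squares; then F = 14 + x.
Edge–face incidences: 2E = 6·14 + 4·x = 84 + 4x.
Every vertex has degree 3, so 3V = 2E.
Euler: V − E + F = 2 ⇒ (2E)/3 − E + (14 + x) = 2.
Multiply by 6: 2·(2E) − 3·(2E) + 6·(14 + x) = 12, i.e. 84 + 6x − (84 + 4x) = 12.
Collecting terms: 2x = 12, so x = 6.
Then 2E = 84 + 4·6 = 108, so E = 54, V = 2E/3 = 36, F = 14 + 6 = 20.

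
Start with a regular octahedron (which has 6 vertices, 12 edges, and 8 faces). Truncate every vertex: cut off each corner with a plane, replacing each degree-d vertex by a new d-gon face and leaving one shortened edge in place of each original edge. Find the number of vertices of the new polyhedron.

24

Truncation replaces each original edge-end by a new vertex, so V′ = 2E = 24.
Each original edge survives, and each old vertex of degree d contributes d new edges; summing degrees gives Σd = 2E, so E′ = E + 2E = 3E = 36.
Each original face survives and each original vertex becomes one new face: F′ = F + V = 14.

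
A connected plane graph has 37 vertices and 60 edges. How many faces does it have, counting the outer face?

Euler's formula for a connected plane graph: V − E + F = 2, so F = 2 − 37 + 60 = 25.

25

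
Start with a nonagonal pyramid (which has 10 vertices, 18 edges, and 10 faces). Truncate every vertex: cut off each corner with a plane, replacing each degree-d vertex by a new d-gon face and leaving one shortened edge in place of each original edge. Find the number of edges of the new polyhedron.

54

Truncation replaces each original edge-end by a new vertex, so V′ = 2E = 36.
Each original edge survives, and each old vertex of degree d contributes d new edges; summing degrees gives Σd = 2E, so E′ = E + 2E = 3E = 54.
Each original face survives and each original vertex becomes one new face: F′ = F + V = 20.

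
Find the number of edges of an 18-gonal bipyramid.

54

A bipyramid over an n-gon has 2n triangular faces and n + 2 vertices: V = 18 + 2 = 20, E = 3·18 = 54, F = 2·18 = 36.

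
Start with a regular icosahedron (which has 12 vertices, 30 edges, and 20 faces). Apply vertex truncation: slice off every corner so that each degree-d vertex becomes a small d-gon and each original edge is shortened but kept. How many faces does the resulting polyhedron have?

Truncation replaces each original edge-end by a new vertex, so V′ = 2E = 60.
Each original edge survives, and each old vertex of degree d contributes d new edges; summing degrees gives Σd = 2E, so E′ = E + 2E = 3E = 90.
Each original face survives and each original vertex becomes one new face: F′ = F + V = 32.

32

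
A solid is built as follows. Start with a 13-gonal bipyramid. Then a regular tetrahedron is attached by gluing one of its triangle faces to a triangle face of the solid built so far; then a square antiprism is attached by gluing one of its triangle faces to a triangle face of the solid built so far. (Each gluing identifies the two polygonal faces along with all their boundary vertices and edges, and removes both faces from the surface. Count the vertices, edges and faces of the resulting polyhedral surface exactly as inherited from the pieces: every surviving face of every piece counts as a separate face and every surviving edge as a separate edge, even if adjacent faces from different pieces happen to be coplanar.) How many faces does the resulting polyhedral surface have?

A 13-gonal bipyramid: V=15, E=39, F=26.
Attach a regular tetrahedron (V=4, E=6, F=4) along a 3-gon: merge 3 vertices and 3 edges, delete both glued faces → V=16, E=42, F=28.
Attach a square antiprism (V=8, E=16, F=10) along a 3-gon: merge 3 vertices and 3 edges, delete both glued faces → V=21, E=55, F=36.
Check: V − E + F = 21 − 55 + 36 = 2.

36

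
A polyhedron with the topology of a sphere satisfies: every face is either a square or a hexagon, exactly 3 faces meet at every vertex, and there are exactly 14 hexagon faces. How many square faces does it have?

6

Let x be the number of squares; then F = 14 + x.
Edge–face incidences: 2E = 6·14 + 4·x = 84 + 4x.
Every vertex has degree 3, so 3V = 2E.
Euler: V − E + F = 2 ⇒ (2E)/3 − E + (14 + x) = 2.
Multiply by 6: 2·(2E) − 3·(2E) + 6·(14 + x) = 12, i.e. 84 + 6x − (84 + 4x) = 12.
Collecting terms: 2x = 12, so x = 6.
Then 2E = 84 + 4·6 = 108, so E = 54, V = 2E/3 = 36, F = 14 + 6 = 20.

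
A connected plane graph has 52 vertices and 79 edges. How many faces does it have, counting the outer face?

29

Euler's formula for a connected plane graph: V − E + F = 2, so F = 2 − 52 + 79 = 29.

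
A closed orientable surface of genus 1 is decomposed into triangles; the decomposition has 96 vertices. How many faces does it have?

192

χ = 2 − 2·1 = 0, and every face is a triangle so 3F = 2E.
V − E + F = 0 with E = 3F/2 gives 96 − (3/2 − 1)·F = 0, so F = 192 and E = 288.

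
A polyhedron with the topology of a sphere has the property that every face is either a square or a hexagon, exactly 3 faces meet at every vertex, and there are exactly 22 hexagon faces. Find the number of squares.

Let x be the number of squares; then F = 22 + x.
Edge–face incidences: 2E = 6·22 + 4·x = 132 + 4x.
Every vertex has degree 3, so 3V = 2E.
Euler: V − E + F = 2 ⇒ (2E)/3 − E + (22 + x) = 2.
Multiply by 6: 2·(2E) − 3·(2E) + 6·(22 + x) = 12, i.e. 132 + 6x − (132 + 4x) = 12.
Collecting terms: 2x = 12, so x = 6.
Then 2E = 132 + 4·6 = 156, so E = 78, V = 2E/3 = 52, F = 22 + 6 = 28.

6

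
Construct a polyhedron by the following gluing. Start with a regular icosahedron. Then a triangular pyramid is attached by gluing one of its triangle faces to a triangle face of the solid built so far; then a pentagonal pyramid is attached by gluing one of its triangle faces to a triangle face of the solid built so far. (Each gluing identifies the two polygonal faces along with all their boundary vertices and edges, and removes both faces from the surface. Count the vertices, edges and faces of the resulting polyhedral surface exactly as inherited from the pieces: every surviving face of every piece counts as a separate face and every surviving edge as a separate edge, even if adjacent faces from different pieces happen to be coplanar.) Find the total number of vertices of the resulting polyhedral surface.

A regular icosahedron: V=12, E=30, F=20.
Attach a triangular pyramid (V=4, E=6, F=4) along a 3-gon: merge 3 vertices and 3 edges, delete both glued faces → V=13, E=33, F=22.
Attach a pentagonal pyramid (V=6, E=10, F=6) along a 3-gon: merge 3 vertices and 3 edges, delete both glued faces → V=16, E=40, F=26.
Check: V − E + F = 16 − 40 + 26 = 2.

16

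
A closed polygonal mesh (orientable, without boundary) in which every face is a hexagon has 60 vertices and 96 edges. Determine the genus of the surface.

3

Every face is a hexagon and each edge borders two faces, so 6F = 2·96, giving F = 32.
χ = V − E + F = 60 − 96 + 32 = -4.
For a closed orientable surface χ = 2 − 2g, so g = (2 − (-4))/2 = 3.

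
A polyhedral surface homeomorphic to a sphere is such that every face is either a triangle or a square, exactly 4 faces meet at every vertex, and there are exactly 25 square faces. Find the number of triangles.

8

Let x be the number of triangles; then F = 25 + x.
Edge–face incidences: 2E = 4·25 + 3·x = 100 + 3x.
Every vertex has degree 4, so 4V = 2E.
Euler: V − E + F = 2 ⇒ (2E)/4 − E + (25 + x) = 2.
Multiply by 8: 2·(2E) − 4·(2E) + 8·(25 + x) = 16, i.e. 200 + 8x − 2·(100 + 3x) = 16.
Collecting terms: 2x = 16, so x = 8.
Then 2E = 100 + 3·8 = 124, so E = 62, V = 2E/4 = 31, F = 25 + 8 = 33.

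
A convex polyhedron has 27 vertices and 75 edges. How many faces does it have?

50

Here V − E + F = 2.
F = 2 − V + E = 2 − 27 + 75 = 50.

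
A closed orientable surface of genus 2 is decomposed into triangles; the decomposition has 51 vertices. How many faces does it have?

χ = 2 − 2·2 = -2, and every face is a triangle so 3F = 2E.
V − E + F = -2 with E = 3F/2 gives 51 − (3/2 − 1)·F = -2, so F = 106 and E = 159.

106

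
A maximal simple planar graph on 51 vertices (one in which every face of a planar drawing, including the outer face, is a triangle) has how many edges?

147

In a plane triangulation 3F = 2E and V − E + F = 2, so E = 3V − 6 = 3·51 − 6 = 147.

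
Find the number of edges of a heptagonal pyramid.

A pyramid on an n-gon base has one n-gon and n triangles: V = 7 + 1 = 8, E = 2·7 = 14, F = 7 + 1 = 8.
Check: V − E + F = 8 − 14 + 8 = 2.

14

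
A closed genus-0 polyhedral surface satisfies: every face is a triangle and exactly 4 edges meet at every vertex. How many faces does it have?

Each face has 3 edges and each edge borders two faces, so 2E = 3F.
Each vertex has degree 4, so 4V = 2E and hence V = 3F/4.
Euler: V − E + F = 2 ⇒ (3F/4) − (3F/2) + F = 2.
Multiply by 8: (6 − 12 + 8)F = 16, i.e. 2F = 16.
So F = 8, E = 3·8/2 = 12, V = 3·8/4 = 6.

8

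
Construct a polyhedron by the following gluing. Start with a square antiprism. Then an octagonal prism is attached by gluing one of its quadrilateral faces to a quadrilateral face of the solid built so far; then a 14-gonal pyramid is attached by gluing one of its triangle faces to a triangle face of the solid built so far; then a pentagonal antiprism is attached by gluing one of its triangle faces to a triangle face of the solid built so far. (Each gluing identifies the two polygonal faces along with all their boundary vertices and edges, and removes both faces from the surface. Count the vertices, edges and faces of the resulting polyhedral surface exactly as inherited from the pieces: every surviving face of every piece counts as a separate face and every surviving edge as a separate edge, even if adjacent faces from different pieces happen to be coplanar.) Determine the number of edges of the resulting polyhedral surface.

A square antiprism: V=8, E=16, F=10.
Attach an octagonal prism (V=16, E=24, F=10) along a 4-gon: merge 4 vertices and 4 edges, delete both glued faces → V=20, E=36, F=18.
Attach a 14-gonal pyramid (V=15, E=28, F=15) along a 3-gon: merge 3 vertices and 3 edges, delete both glued faces → V=32, E=61, F=31.
Attach a pentagonal antiprism (V=10, E=20, F=12) along a 3-gon: merge 3 vertices and 3 edges, delete both glued faces → V=39, E=78, F=41.
Check: V − E + F = 39 − 78 + 41 = 2.

78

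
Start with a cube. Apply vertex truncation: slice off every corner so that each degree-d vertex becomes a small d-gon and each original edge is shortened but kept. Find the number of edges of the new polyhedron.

The base solid has V = 8, E = 12, F = 6.
Truncation replaces each original edge-end by a new vertex, so V′ = 2E = 24.
Each original edge survives, and each old vertex of degree d contributes d new edges; summing degrees gives Σd = 2E, so E′ = E + 2E = 3E = 36.
Each original face survives and each original vertex becomes one new face: F′ = F + V = 14.

36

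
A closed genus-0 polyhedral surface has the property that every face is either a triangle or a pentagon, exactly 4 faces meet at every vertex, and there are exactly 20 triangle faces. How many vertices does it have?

30

Let x be the number of pentagons; then F = 20 + x.
Edge–face incidences: 2E = 3·20 + 5·x = 60 + 5x.
Every vertex has degree 4, so 4V = 2E.
Euler: V − E + F = 2 ⇒ (2E)/4 − E + (20 + x) = 2.
Multiply by 8: 2·(2E) − 4·(2E) + 8·(20 + x) = 16, i.e. 160 + 8x − 2·(60 + 5x) = 16.
Collecting terms: −2x + 40 = 16, so −2x = −24, so x = 12.
Then 2E = 60 + 5·12 = 120, so E = 60, V = 2E/4 = 30, F = 20 + 12 = 32.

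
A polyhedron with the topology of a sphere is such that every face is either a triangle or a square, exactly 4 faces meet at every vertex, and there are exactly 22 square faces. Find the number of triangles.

8

Let x be the number of triangles; then F = 22 + x.
Edge–face incidences: 2E = 4·22 + 3·x = 88 + 3x.
Every vertex has degree 4, so 4V = 2E.
Euler: V − E + F = 2 ⇒ (2E)/4 − E + (22 + x) = 2.
Multiply by 8: 2·(2E) − 4·(2E) + 8·(22 + x) = 16, i.e. 176 + 8x − 2·(88 + 3x) = 16.
Collecting terms: 2x = 16, so x = 8.
Then 2E = 88 + 3·8 = 112, so E = 56, V = 2E/4 = 28, F = 22 + 8 = 30.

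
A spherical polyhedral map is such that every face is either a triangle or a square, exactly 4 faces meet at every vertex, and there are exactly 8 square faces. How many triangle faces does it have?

8

Let x be the number of triangles; then F = 8 + x.
Edge–face incidences: 2E = 4·8 + 3·x = 32 + 3x.
Every vertex has degree 4, so 4V = 2E.
Euler: V − E + F = 2 ⇒ (2E)/4 − E + (8 + x) = 2.
Multiply by 8: 2·(2E) − 4·(2E) + 8·(8 + x) = 16, i.e. 64 + 8x − 2·(32 + 3x) = 16.
Collecting terms: 2x = 16, so x = 8.
Then 2E = 32 + 3·8 = 56, so E = 28, V = 2E/4 = 14, F = 8 + 8 = 16.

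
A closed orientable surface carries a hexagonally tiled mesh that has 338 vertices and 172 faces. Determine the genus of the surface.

Every face is a hexagon, so 2E = 6·172 = 1032, giving E = 516.
χ = V − E + F = 338 − 516 + 172 = -6.
For a closed orientable surface χ = 2 − 2g, so g = (2 − (-6))/2 = 4.

4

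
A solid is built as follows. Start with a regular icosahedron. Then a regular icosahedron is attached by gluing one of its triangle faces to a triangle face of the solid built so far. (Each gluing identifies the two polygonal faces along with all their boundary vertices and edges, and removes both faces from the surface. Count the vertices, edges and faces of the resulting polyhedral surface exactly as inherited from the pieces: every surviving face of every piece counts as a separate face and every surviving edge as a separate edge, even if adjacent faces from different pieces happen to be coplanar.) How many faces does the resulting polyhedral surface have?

38

A regular icosahedron: V=12, E=30, F=20.
Attach a regular icosahedron (V=12, E=30, F=20) along a 3-gon: merge 3 vertices and 3 edges, delete both glued faces → V=21, E=57, F=38.
Check: V − E + F = 21 − 57 + 38 = 2.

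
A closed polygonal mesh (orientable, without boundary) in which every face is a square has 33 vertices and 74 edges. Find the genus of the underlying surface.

Every face is a square and each edge borders two faces, so 4F = 2·74, giving F = 37.
χ = V − E + F = 33 − 74 + 37 = -4.
For a closed orientable surface χ = 2 − 2g, so g = (2 − (-4))/2 = 3.

3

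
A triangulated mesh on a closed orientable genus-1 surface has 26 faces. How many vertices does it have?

χ = 2 − 2·1 = 0, and every face is a triangle so 3F = 2E.
E = 3·26/2 = 39. Then V = 0 + E − F = 0 + 39 − 26 = 13.

13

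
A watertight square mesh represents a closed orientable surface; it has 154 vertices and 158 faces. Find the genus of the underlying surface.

Every face is a square, so 2E = 4·158 = 632, giving E = 316.
χ = V − E + F = 154 − 316 + 158 = -4.
For a closed orientable surface χ = 2 − 2g, so g = (2 − (-4))/2 = 3.

3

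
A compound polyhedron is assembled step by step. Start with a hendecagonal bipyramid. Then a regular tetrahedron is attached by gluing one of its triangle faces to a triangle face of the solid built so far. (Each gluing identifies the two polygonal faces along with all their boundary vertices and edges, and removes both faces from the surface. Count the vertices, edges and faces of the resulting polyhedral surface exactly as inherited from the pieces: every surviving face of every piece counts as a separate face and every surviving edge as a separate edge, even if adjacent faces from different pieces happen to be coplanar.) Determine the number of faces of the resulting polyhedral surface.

24

A hendecagonal bipyramid: V=13, E=33, F=22.
Attach a regular tetrahedron (V=4, E=6, F=4) along a 3-gon: merge 3 vertices and 3 edges, delete both glued faces → V=14, E=36, F=24.
Check: V − E + F = 14 − 36 + 24 = 2.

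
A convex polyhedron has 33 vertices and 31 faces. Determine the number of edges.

Here V − E + F = 2.
E = V + F − (2) = 33 + 31 − (2) = 62.

62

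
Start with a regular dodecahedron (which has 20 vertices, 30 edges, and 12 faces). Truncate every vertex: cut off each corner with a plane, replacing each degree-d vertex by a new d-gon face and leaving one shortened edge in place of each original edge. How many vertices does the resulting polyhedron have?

60

Truncation replaces each original edge-end by a new vertex, so V′ = 2E = 60.
Each original edge survives, and each old vertex of degree d contributes d new edges; summing degrees gives Σd = 2E, so E′ = E + 2E = 3E = 90.
Each original face survives and each original vertex becomes one new face: F′ = F + V = 32.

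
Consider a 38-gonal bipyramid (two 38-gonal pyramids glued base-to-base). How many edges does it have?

A bipyramid over an n-gon has 2n triangular faces and n + 2 vertices: V = 38 + 2 = 40, E = 3·38 = 114, F = 2·38 = 76.

114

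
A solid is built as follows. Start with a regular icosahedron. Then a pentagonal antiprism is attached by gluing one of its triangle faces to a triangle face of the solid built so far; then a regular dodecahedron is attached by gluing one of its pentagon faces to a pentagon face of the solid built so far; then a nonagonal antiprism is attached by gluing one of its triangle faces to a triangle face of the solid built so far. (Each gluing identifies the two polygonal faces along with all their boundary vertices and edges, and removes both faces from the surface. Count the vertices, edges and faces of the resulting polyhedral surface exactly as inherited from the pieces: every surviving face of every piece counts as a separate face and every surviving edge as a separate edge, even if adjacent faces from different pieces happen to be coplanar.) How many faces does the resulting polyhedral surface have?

58

A regular icosahedron: V=12, E=30, F=20.
Attach a pentagonal antiprism (V=10, E=20, F=12) along a 3-gon: merge 3 vertices and 3 edges, delete both glued faces → V=19, E=47, F=30.
Attach a regular dodecahedron (V=20, E=30, F=12) along a 5-gon: merge 5 vertices and 5 edges, delete both glued faces → V=34, E=72, F=40.
Attach a nonagonal antiprism (V=18, E=36, F=20) along a 3-gon: merge 3 vertices and 3 edges, delete both glued faces → V=49, E=105, F=58.
Check: V − E + F = 49 − 105 + 58 = 2.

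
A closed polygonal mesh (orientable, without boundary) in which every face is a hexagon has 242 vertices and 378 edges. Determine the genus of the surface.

Every face is a hexagon and each edge borders two faces, so 6F = 2·378, giving F = 126.
χ = V − E + F = 242 − 378 + 126 = -10.
For a closed orientable surface χ = 2 − 2g, so g = (2 − (-10))/2 = 6.

6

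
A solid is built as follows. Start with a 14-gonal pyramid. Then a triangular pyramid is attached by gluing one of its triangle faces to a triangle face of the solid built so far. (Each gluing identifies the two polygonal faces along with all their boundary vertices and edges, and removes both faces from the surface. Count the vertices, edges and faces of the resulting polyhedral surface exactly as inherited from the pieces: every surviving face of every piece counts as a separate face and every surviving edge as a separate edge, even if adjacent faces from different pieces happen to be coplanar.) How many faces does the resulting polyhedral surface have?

17

A 14-gonal pyramid: V=15, E=28, F=15.
Attach a triangular pyramid (V=4, E=6, F=4) along a 3-gon: merge 3 vertices and 3 edges, delete both glued faces → V=16, E=31, F=17.
Check: V − E + F = 16 − 31 + 17 = 2.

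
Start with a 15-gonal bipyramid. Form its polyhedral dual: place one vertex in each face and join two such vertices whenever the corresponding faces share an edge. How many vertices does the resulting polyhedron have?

The base solid has V = 17, E = 45, F = 30.
The dual swaps V and F and preserves E: V′ = F = 30, E′ = E = 45, F′ = V = 17.

30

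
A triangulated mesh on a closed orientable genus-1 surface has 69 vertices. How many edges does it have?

207

χ = 2 − 2·1 = 0, and every face is a triangle so 3F = 2E.
V − E + F = 0 with E = 3F/2 gives 69 − (3/2 − 1)·F = 0, so F = 138 and E = 207.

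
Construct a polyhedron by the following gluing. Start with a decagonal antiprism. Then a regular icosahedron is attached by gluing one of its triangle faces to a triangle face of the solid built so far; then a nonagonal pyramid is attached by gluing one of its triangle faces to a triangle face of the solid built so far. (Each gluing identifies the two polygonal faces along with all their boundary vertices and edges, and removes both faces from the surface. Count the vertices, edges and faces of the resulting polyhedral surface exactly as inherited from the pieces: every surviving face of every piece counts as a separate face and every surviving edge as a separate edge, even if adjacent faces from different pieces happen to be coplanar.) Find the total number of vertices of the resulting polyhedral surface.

36

A decagonal antiprism: V=20, E=40, F=22.
Attach a regular icosahedron (V=12, E=30, F=20) along a 3-gon: merge 3 vertices and 3 edges, delete both glued faces → V=29, E=67, F=40.
Attach a nonagonal pyramid (V=10, E=18, F=10) along a 3-gon: merge 3 vertices and 3 edges, delete both glued faces → V=36, E=82, F=48.
Check: V − E + F = 36 − 82 + 48 = 2.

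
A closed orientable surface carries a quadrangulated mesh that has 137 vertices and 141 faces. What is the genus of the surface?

3

Every face is a square, so 2E = 4·141 = 564, giving E = 282.
χ = V − E + F = 137 − 282 + 141 = -4.
For a closed orientable surface χ = 2 − 2g, so g = (2 − (-4))/2 = 3.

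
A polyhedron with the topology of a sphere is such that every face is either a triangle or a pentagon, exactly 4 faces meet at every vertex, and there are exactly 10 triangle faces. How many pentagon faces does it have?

2

Let x be the number of pentagons; then F = 10 + x.
Edge–face incidences: 2E = 3·10 + 5·x = 30 + 5x.
Every vertex has degree 4, so 4V = 2E.
Euler: V − E + F = 2 ⇒ (2E)/4 − E + (10 + x) = 2.
Multiply by 8: 2·(2E) − 4·(2E) + 8·(10 + x) = 16, i.e. 80 + 8x − 2·(30 + 5x) = 16.
Collecting terms: −2x + 20 = 16, so −2x = −4, so x = 2.
Then 2E = 30 + 5·2 = 40, so E = 20, V = 2E/4 = 10, F = 10 + 2 = 12.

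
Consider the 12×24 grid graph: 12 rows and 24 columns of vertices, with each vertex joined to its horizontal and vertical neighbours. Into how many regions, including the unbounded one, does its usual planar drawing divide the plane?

The grid has V = 12·24 = 288 vertices and E = 12·23 + 24·11 = 540 edges.
F = 2 − V + E = 2 − 288 + 540 = 254.

254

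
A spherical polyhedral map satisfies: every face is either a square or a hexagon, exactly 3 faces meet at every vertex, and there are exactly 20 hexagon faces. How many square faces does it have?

6

Let x be the number of squares; then F = 20 + x.
Edge–face incidences: 2E = 6·20 + 4·x = 120 + 4x.
Every vertex has degree 3, so 3V = 2E.
Euler: V − E + F = 2 ⇒ (2E)/3 − E + (20 + x) = 2.
Multiply by 6: 2·(2E) − 3·(2E) + 6·(20 + x) = 12, i.e. 120 + 6x − (120 + 4x) = 12.
Collecting terms: 2x = 12, so x = 6.
Then 2E = 120 + 4·6 = 144, so E = 72, V = 2E/3 = 48, F = 20 + 6 = 26.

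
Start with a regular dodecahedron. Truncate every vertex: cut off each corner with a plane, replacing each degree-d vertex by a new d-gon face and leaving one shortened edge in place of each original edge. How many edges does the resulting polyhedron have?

90

The base solid has V = 20, E = 30, F = 12.
Truncation replaces each original edge-end by a new vertex, so V′ = 2E = 60.
Each original edge survives, and each old vertex of degree d contributes d new edges; summing degrees gives Σd = 2E, so E′ = E + 2E = 3E = 90.
Each original face survives and each original vertex becomes one new face: F′ = F + V = 32.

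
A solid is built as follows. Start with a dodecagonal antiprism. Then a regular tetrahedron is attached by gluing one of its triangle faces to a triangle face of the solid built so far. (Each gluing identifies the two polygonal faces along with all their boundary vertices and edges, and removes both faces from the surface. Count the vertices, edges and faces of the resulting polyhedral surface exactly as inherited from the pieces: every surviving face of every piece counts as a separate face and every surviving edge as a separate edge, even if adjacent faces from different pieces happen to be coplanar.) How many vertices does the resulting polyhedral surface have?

25

A dodecagonal antiprism: V=24, E=48, F=26.
Attach a regular tetrahedron (V=4, E=6, F=4) along a 3-gon: merge 3 vertices and 3 edges, delete both glued faces → V=25, E=51, F=28.
Check: V − E + F = 25 − 51 + 28 = 2.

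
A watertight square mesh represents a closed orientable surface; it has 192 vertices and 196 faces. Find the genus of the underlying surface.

3

Every face is a square, so 2E = 4·196 = 784, giving E = 392.
χ = V − E + F = 192 − 392 + 196 = -4.
For a closed orientable surface χ = 2 − 2g, so g = (2 − (-4))/2 = 3.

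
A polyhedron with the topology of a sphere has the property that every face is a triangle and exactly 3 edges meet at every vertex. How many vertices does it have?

Each face has 3 edges and each edge borders two faces, so 2E = 3F.
Each vertex has degree 3, so 3V = 2E and hence V = 3F/3.
Euler: V − E + F = 2 ⇒ (3F/3) − (3F/2) + F = 2.
Multiply by 6: (6 − 9 + 6)F = 12, i.e. 3F = 12.
So F = 4, E = 3·4/2 = 6, V = 3·4/3 = 4.

4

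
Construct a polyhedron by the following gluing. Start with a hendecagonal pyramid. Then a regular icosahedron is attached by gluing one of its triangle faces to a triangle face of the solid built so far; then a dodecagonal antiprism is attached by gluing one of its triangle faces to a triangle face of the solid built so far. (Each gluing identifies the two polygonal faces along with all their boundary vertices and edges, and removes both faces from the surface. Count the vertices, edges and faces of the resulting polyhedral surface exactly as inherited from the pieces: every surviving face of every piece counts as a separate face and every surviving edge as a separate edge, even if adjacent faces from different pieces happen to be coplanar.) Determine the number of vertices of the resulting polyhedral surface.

A hendecagonal pyramid: V=12, E=22, F=12.
Attach a regular icosahedron (V=12, E=30, F=20) along a 3-gon: merge 3 vertices and 3 edges, delete both glued faces → V=21, E=49, F=30.
Attach a dodecagonal antiprism (V=24, E=48, F=26) along a 3-gon: merge 3 vertices and 3 edges, delete both glued faces → V=42, E=94, F=54.
Check: V − E + F = 42 − 94 + 54 = 2.

42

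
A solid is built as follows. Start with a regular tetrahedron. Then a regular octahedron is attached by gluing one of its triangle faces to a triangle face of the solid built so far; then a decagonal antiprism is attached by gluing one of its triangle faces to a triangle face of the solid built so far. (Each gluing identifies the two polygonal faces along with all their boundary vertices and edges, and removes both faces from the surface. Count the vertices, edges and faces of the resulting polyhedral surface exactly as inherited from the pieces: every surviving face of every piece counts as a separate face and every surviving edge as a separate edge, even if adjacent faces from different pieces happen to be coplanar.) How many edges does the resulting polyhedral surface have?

A regular tetrahedron: V=4, E=6, F=4.
Attach a regular octahedron (V=6, E=12, F=8) along a 3-gon: merge 3 vertices and 3 edges, delete both glued faces → V=7, E=15, F=10.
Attach a decagonal antiprism (V=20, E=40, F=22) along a 3-gon: merge 3 vertices and 3 edges, delete both glued faces → V=24, E=52, F=30.
Check: V − E + F = 24 − 52 + 30 = 2.

52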